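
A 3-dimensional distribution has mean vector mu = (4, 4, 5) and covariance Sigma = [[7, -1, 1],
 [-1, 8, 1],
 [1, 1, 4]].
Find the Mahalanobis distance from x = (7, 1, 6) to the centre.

Step 1 — centre the observation: (x - mu) = (3, -3, 1).

Step 2 — invert Sigma (cofactor / det for 3×3, or solve directly):
  Sigma^{-1} = [[0.1527, 0.0246, -0.0443],
 [0.0246, 0.133, -0.0394],
 [-0.0443, -0.0394, 0.2709]].

Step 3 — form the quadratic (x - mu)^T · Sigma^{-1} · (x - mu):
  Sigma^{-1} · (x - mu) = (0.3399, -0.3645, 0.2562).
  (x - mu)^T · [Sigma^{-1} · (x - mu)] = (3)·(0.3399) + (-3)·(-0.3645) + (1)·(0.2562) = 2.3695.

Step 4 — take square root: d = √(2.3695) ≈ 1.5393.

d(x, mu) = √(2.3695) ≈ 1.5393


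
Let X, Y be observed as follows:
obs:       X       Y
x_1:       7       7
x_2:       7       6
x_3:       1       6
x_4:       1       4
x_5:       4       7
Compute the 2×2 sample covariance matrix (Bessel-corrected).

Step 1 — column means:
  mean(X) = (7 + 7 + 1 + 1 + 4) / 5 = 20/5 = 4
  mean(Y) = (7 + 6 + 6 + 4 + 7) / 5 = 30/5 = 6

Step 2 — sample covariance S[i,j] = (1/(n-1)) · Σ_k (x_{k,i} - mean_i) · (x_{k,j} - mean_j), with n-1 = 4.
  S[X,X] = ((3)·(3) + (3)·(3) + (-3)·(-3) + (-3)·(-3) + (0)·(0)) / 4 = 36/4 = 9
  S[X,Y] = ((3)·(1) + (3)·(0) + (-3)·(0) + (-3)·(-2) + (0)·(1)) / 4 = 9/4 = 2.25
  S[Y,Y] = ((1)·(1) + (0)·(0) + (0)·(0) + (-2)·(-2) + (1)·(1)) / 4 = 6/4 = 1.5

S is symmetric (S[j,i] = S[i,j]). Assembling:

S = [[9, 2.25],
 [2.25, 1.5]]


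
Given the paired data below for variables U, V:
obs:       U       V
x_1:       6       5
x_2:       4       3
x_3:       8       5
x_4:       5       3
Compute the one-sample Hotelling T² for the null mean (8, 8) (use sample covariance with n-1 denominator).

Step 1 — sample mean vector:
  mean(U) = (6 + 4 + 8 + 5) / 4 = 23/4 = 5.75
  mean(V) = (5 + 3 + 5 + 3) / 4 = 16/4 = 4
  x̄ = (5.75, 4),  deviation x̄ - mu_0 = (5.75, 4) - (8, 8) = (-2.25, -4).

Step 2 — sample covariance matrix, S[i,j] = (1/(n-1)) · Σ_k (x_{k,i} - mean_i) · (x_{k,j} - mean_j), divisor n-1 = 3:
  S[U,U] = ((0.25)·(0.25) + (-1.75)·(-1.75) + (2.25)·(2.25) + (-0.75)·(-0.75)) / 3 = 8.75/3 = 2.9167
  S[U,V] = ((0.25)·(1) + (-1.75)·(-1) + (2.25)·(1) + (-0.75)·(-1)) / 3 = 5/3 = 1.6667
  S[V,V] = ((1)·(1) + (-1)·(-1) + (1)·(1) + (-1)·(-1)) / 3 = 4/3 = 1.3333
  S = [[2.9167, 1.6667],
 [1.6667, 1.3333]].

Step 3 — invert S. det(S) = 2.9167·1.3333 - (1.6667)² = 1.1111.
  S^{-1} = (1/det) · [[d, -b], [-b, a]] = [[1.2, -1.5],
 [-1.5, 2.625]].

Step 4 — quadratic form (x̄ - mu_0)^T · S^{-1} · (x̄ - mu_0):
  S^{-1} · (x̄ - mu_0) = (3.3, -7.125),
  (x̄ - mu_0)^T · [...] = (-2.25)·(3.3) + (-4)·(-7.125) = 21.075.

Step 5 — scale by n: T² = 4 · 21.075 = 84.3.

T² ≈ 84.3


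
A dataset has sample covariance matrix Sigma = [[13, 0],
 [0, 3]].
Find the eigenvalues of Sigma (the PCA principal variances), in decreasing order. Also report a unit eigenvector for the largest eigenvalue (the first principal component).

Step 1 — characteristic polynomial of 2×2 Sigma:
  det(Sigma - λI) = λ² - trace · λ + det = 0.
  trace = 13 + 3 = 16, det = 13·3 - (0)² = 39.
Step 2 — discriminant:
  Δ = trace² - 4·det = 256 - 156 = 100.
Step 3 — eigenvalues:
  λ = (trace ± √Δ)/2 = (16 ± 10)/2,
  λ_1 = 13,  λ_2 = 3.

Step 4 — unit eigenvector for λ_1: Sigma is diagonal, so its eigenvectors are the coordinate axes. λ_1 = 13 is the diagonal entry on the first coordinate axis, hence
  v_1 = (1, 0) (||v_1|| = 1).

λ_1 = 13,  λ_2 = 3;  v_1 ≈ (1, 0)


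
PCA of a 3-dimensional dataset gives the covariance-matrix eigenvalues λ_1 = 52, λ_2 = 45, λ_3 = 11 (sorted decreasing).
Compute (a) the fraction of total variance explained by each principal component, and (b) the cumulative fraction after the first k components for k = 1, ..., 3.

Step 1 — total variance = trace(Sigma) = Σ λ_i = 52 + 45 + 11 = 108.

Step 2 — fraction explained by component i = λ_i / Σ λ:
  PC1: 52/108 = 0.4815
  PC2: 45/108 = 0.4167
  PC3: 11/108 = 0.1019

Step 3 — cumulative fraction after k components = (λ_1 + ... + λ_k) / Σ λ:
  k = 1: 52/108 = 0.4815
  k = 2: (52 + 45)/108 = 97/108 = 0.8981
  k = 3: (52 + 45 + 11)/108 = 108/108 = 1

Summary (fraction, with percent):

explained: PC1 0.4815 (48.15%), PC2 0.4167 (41.67%), PC3 0.1019 (10.19%);  cumulative: 0.4815, 0.8981, 1


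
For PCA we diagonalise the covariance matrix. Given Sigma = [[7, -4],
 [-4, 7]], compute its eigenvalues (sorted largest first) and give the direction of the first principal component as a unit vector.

Step 1 — characteristic polynomial of 2×2 Sigma:
  det(Sigma - λI) = λ² - trace · λ + det = 0.
  trace = 7 + 7 = 14, det = 7·7 - (-4)² = 33.
Step 2 — discriminant:
  Δ = trace² - 4·det = 196 - 132 = 64.
Step 3 — eigenvalues:
  λ = (trace ± √Δ)/2 = (14 ± 8)/2,
  λ_1 = 11,  λ_2 = 3.

Step 4 — unit eigenvector for λ_1: solve (Sigma - λ_1 I)v = 0. First row:
  (7 - 11)·v_x + (-4)·v_y = 0, i.e. (-4)·v_x + (-4)·v_y = 0,
  so v ∝ (b, λ_1 - a) = (-4, 4); multiply by -1 so the first entry is positive: u = (4, -4).
  ||u|| = √((4)² + (-4)²) = √(32) ≈ 5.6569,
  v_1 = u/||u|| ≈ (0.7071, -0.7071) (||v_1|| = 1).

λ_1 = 11,  λ_2 = 3;  v_1 ≈ (0.7071, -0.7071)


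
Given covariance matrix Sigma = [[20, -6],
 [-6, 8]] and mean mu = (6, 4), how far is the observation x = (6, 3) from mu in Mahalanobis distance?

Step 1 — centre the observation: (x - mu) = (0, -1).

Step 2 — invert Sigma. det(Sigma) = 20·8 - (-6)² = 124.
  Sigma^{-1} = (1/det) · [[d, -b], [-b, a]] = [[0.0645, 0.0484],
 [0.0484, 0.1613]].

Step 3 — form the quadratic (x - mu)^T · Sigma^{-1} · (x - mu):
  Sigma^{-1} · (x - mu) = (-0.0484, -0.1613).
  (x - mu)^T · [Sigma^{-1} · (x - mu)] = (0)·(-0.0484) + (-1)·(-0.1613) = 0.1613.

Step 4 — take square root: d = √(0.1613) ≈ 0.4016.

d(x, mu) = √(0.1613) ≈ 0.4016


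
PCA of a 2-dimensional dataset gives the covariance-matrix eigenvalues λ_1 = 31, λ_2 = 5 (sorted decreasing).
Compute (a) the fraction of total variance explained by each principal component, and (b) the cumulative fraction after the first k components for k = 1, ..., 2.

Step 1 — total variance = trace(Sigma) = Σ λ_i = 31 + 5 = 36.

Step 2 — fraction explained by component i = λ_i / Σ λ:
  PC1: 31/36 = 0.8611
  PC2: 5/36 = 0.1389

Step 3 — cumulative fraction after k components = (λ_1 + ... + λ_k) / Σ λ:
  k = 1: 31/36 = 0.8611
  k = 2: (31 + 5)/36 = 36/36 = 1

Summary (fraction, with percent):

explained: PC1 0.8611 (86.11%), PC2 0.1389 (13.89%);  cumulative: 0.8611, 1


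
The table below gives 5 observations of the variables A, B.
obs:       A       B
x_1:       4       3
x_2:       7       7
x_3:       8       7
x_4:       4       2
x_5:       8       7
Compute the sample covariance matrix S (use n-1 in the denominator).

Step 1 — column means:
  mean(A) = (4 + 7 + 8 + 4 + 8) / 5 = 31/5 = 6.2
  mean(B) = (3 + 7 + 7 + 2 + 7) / 5 = 26/5 = 5.2

Step 2 — sample covariance S[i,j] = (1/(n-1)) · Σ_k (x_{k,i} - mean_i) · (x_{k,j} - mean_j), with n-1 = 4.
  S[A,A] = ((-2.2)·(-2.2) + (0.8)·(0.8) + (1.8)·(1.8) + (-2.2)·(-2.2) + (1.8)·(1.8)) / 4 = 16.8/4 = 4.2
  S[A,B] = ((-2.2)·(-2.2) + (0.8)·(1.8) + (1.8)·(1.8) + (-2.2)·(-3.2) + (1.8)·(1.8)) / 4 = 19.8/4 = 4.95
  S[B,B] = ((-2.2)·(-2.2) + (1.8)·(1.8) + (1.8)·(1.8) + (-3.2)·(-3.2) + (1.8)·(1.8)) / 4 = 24.8/4 = 6.2

S is symmetric (S[j,i] = S[i,j]). Assembling:

S = [[4.2, 4.95],
 [4.95, 6.2]]


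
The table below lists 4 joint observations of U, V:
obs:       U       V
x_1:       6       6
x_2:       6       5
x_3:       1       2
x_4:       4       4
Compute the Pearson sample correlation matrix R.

Step 1 — column means:
  mean(U) = (6 + 6 + 1 + 4) / 4 = 17/4 = 4.25
  mean(V) = (6 + 5 + 2 + 4) / 4 = 17/4 = 4.25

Step 2 — sample variances and covariances s[i,j] = (1/(n-1)) · Σ_k (x_{k,i} - mean_i) · (x_{k,j} - mean_j), with n-1 = 3:
  s[U,U] = ((1.75)·(1.75) + (1.75)·(1.75) + (-3.25)·(-3.25) + (-0.25)·(-0.25)) / 3 = 16.75/3 = 5.5833
  s[U,V] = ((1.75)·(1.75) + (1.75)·(0.75) + (-3.25)·(-2.25) + (-0.25)·(-0.25)) / 3 = 11.75/3 = 3.9167
  s[V,V] = ((1.75)·(1.75) + (0.75)·(0.75) + (-2.25)·(-2.25) + (-0.25)·(-0.25)) / 3 = 8.75/3 = 2.9167
  Sample standard deviations s_i = √(s[i,i]):
  s(U) = √(5.5833) = 2.3629
  s(V) = √(2.9167) = 1.7078

Step 3 — r_{ij} = s_{ij} / (s_i · s_j):
  r[U,U] = 1 (diagonal).
  r[U,V] = 3.9167 / (2.3629 · 1.7078) = 3.9167 / 4.0354 = 0.9706
  r[V,V] = 1 (diagonal).

R is symmetric with unit diagonal. Assembling:

R = [[1, 0.9706],
 [0.9706, 1]]


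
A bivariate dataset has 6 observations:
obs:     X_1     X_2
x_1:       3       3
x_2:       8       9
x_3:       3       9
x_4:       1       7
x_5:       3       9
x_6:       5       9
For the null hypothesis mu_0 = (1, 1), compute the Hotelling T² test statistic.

Step 1 — sample mean vector:
  mean(X_1) = (3 + 8 + 3 + 1 + 3 + 5) / 6 = 23/6 = 3.8333
  mean(X_2) = (3 + 9 + 9 + 7 + 9 + 9) / 6 = 46/6 = 7.6667
  x̄ = (3.8333, 7.6667),  deviation x̄ - mu_0 = (3.8333, 7.6667) - (1, 1) = (2.8333, 6.6667).

Step 2 — sample covariance matrix, S[i,j] = (1/(n-1)) · Σ_k (x_{k,i} - mean_i) · (x_{k,j} - mean_j), divisor n-1 = 5:
  S[X_1,X_1] = ((-0.8333)·(-0.8333) + (4.1667)·(4.1667) + (-0.8333)·(-0.8333) + (-2.8333)·(-2.8333) + (-0.8333)·(-0.8333) + (1.1667)·(1.1667)) / 5 = 28.8333/5 = 5.7667
  S[X_1,X_2] = ((-0.8333)·(-4.6667) + (4.1667)·(1.3333) + (-0.8333)·(1.3333) + (-2.8333)·(-0.6667) + (-0.8333)·(1.3333) + (1.1667)·(1.3333)) / 5 = 10.6667/5 = 2.1333
  S[X_2,X_2] = ((-4.6667)·(-4.6667) + (1.3333)·(1.3333) + (1.3333)·(1.3333) + (-0.6667)·(-0.6667) + (1.3333)·(1.3333) + (1.3333)·(1.3333)) / 5 = 29.3333/5 = 5.8667
  S = [[5.7667, 2.1333],
 [2.1333, 5.8667]].

Step 3 — invert S. det(S) = 5.7667·5.8667 - (2.1333)² = 29.28.
  S^{-1} = (1/det) · [[d, -b], [-b, a]] = [[0.2004, -0.0729],
 [-0.0729, 0.1969]].

Step 4 — quadratic form (x̄ - mu_0)^T · S^{-1} · (x̄ - mu_0):
  S^{-1} · (x̄ - mu_0) = (0.082, 1.1066),
  (x̄ - mu_0)^T · [...] = (2.8333)·(0.082) + (6.6667)·(1.1066) = 7.6093.

Step 5 — scale by n: T² = 6 · 7.6093 = 45.6557.

T² ≈ 45.6557


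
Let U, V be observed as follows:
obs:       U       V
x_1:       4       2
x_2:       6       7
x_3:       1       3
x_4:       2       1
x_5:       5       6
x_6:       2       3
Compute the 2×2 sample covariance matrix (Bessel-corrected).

Step 1 — column means:
  mean(U) = (4 + 6 + 1 + 2 + 5 + 2) / 6 = 20/6 = 3.3333
  mean(V) = (2 + 7 + 3 + 1 + 6 + 3) / 6 = 22/6 = 3.6667

Step 2 — sample covariance S[i,j] = (1/(n-1)) · Σ_k (x_{k,i} - mean_i) · (x_{k,j} - mean_j), with n-1 = 5.
  S[U,U] = ((0.6667)·(0.6667) + (2.6667)·(2.6667) + (-2.3333)·(-2.3333) + (-1.3333)·(-1.3333) + (1.6667)·(1.6667) + (-1.3333)·(-1.3333)) / 5 = 19.3333/5 = 3.8667
  S[U,V] = ((0.6667)·(-1.6667) + (2.6667)·(3.3333) + (-2.3333)·(-0.6667) + (-1.3333)·(-2.6667) + (1.6667)·(2.3333) + (-1.3333)·(-0.6667)) / 5 = 17.6667/5 = 3.5333
  S[V,V] = ((-1.6667)·(-1.6667) + (3.3333)·(3.3333) + (-0.6667)·(-0.6667) + (-2.6667)·(-2.6667) + (2.3333)·(2.3333) + (-0.6667)·(-0.6667)) / 5 = 27.3333/5 = 5.4667

S is symmetric (S[j,i] = S[i,j]). Assembling:

S = [[3.8667, 3.5333],
 [3.5333, 5.4667]]


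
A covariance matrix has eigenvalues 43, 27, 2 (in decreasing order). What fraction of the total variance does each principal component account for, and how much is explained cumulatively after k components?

Step 1 — total variance = trace(Sigma) = Σ λ_i = 43 + 27 + 2 = 72.

Step 2 — fraction explained by component i = λ_i / Σ λ:
  PC1: 43/72 = 0.5972
  PC2: 27/72 = 0.375
  PC3: 2/72 = 0.0278

Step 3 — cumulative fraction after k components = (λ_1 + ... + λ_k) / Σ λ:
  k = 1: 43/72 = 0.5972
  k = 2: (43 + 27)/72 = 70/72 = 0.9722
  k = 3: (43 + 27 + 2)/72 = 72/72 = 1

Summary (fraction, with percent):

explained: PC1 0.5972 (59.72%), PC2 0.375 (37.5%), PC3 0.0278 (2.78%);  cumulative: 0.5972, 0.9722, 1


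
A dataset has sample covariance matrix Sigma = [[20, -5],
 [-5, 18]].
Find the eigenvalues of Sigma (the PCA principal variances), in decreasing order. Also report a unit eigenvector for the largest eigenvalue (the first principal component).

Step 1 — characteristic polynomial of 2×2 Sigma:
  det(Sigma - λI) = λ² - trace · λ + det = 0.
  trace = 20 + 18 = 38, det = 20·18 - (-5)² = 335.
Step 2 — discriminant:
  Δ = trace² - 4·det = 1444 - 1340 = 104.
Step 3 — eigenvalues:
  λ = (trace ± √Δ)/2 = (38 ± 10.198)/2,
  λ_1 = 24.099,  λ_2 = 13.901.

Step 4 — unit eigenvector for λ_1: solve (Sigma - λ_1 I)v = 0. First row:
  (20 - 24.099)·v_x + (-5)·v_y = 0, i.e. (-4.099)·v_x + (-5)·v_y = 0,
  so v ∝ (b, λ_1 - a) = (-5, 4.099); multiply by -1 so the first entry is positive: u = (5, -4.099).
  ||u|| = √((5)² + (-4.099)²) = √(41.802) ≈ 6.4654,
  v_1 = u/||u|| ≈ (0.7733, -0.634) (||v_1|| = 1).

λ_1 = 24.099,  λ_2 = 13.901;  v_1 ≈ (0.7733, -0.634)


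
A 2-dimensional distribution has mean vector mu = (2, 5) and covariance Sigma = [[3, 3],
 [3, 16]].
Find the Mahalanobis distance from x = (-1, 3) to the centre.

Step 1 — centre the observation: (x - mu) = (-3, -2).

Step 2 — invert Sigma. det(Sigma) = 3·16 - (3)² = 39.
  Sigma^{-1} = (1/det) · [[d, -b], [-b, a]] = [[0.4103, -0.0769],
 [-0.0769, 0.0769]].

Step 3 — form the quadratic (x - mu)^T · Sigma^{-1} · (x - mu):
  Sigma^{-1} · (x - mu) = (-1.0769, 0.0769).
  (x - mu)^T · [Sigma^{-1} · (x - mu)] = (-3)·(-1.0769) + (-2)·(0.0769) = 3.0769.

Step 4 — take square root: d = √(3.0769) ≈ 1.7541.

d(x, mu) = √(3.0769) ≈ 1.7541


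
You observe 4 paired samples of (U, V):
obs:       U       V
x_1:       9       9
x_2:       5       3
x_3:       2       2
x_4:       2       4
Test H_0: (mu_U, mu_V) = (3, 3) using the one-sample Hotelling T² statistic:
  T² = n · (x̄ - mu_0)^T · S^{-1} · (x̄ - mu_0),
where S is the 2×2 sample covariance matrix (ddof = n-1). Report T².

Step 1 — sample mean vector:
  mean(U) = (9 + 5 + 2 + 2) / 4 = 18/4 = 4.5
  mean(V) = (9 + 3 + 2 + 4) / 4 = 18/4 = 4.5
  x̄ = (4.5, 4.5),  deviation x̄ - mu_0 = (4.5, 4.5) - (3, 3) = (1.5, 1.5).

Step 2 — sample covariance matrix, S[i,j] = (1/(n-1)) · Σ_k (x_{k,i} - mean_i) · (x_{k,j} - mean_j), divisor n-1 = 3:
  S[U,U] = ((4.5)·(4.5) + (0.5)·(0.5) + (-2.5)·(-2.5) + (-2.5)·(-2.5)) / 3 = 33/3 = 11
  S[U,V] = ((4.5)·(4.5) + (0.5)·(-1.5) + (-2.5)·(-2.5) + (-2.5)·(-0.5)) / 3 = 27/3 = 9
  S[V,V] = ((4.5)·(4.5) + (-1.5)·(-1.5) + (-2.5)·(-2.5) + (-0.5)·(-0.5)) / 3 = 29/3 = 9.6667
  S = [[11, 9],
 [9, 9.6667]].

Step 3 — invert S. det(S) = 11·9.6667 - (9)² = 25.3333.
  S^{-1} = (1/det) · [[d, -b], [-b, a]] = [[0.3816, -0.3553],
 [-0.3553, 0.4342]].

Step 4 — quadratic form (x̄ - mu_0)^T · S^{-1} · (x̄ - mu_0):
  S^{-1} · (x̄ - mu_0) = (0.0395, 0.1184),
  (x̄ - mu_0)^T · [...] = (1.5)·(0.0395) + (1.5)·(0.1184) = 0.2368.

Step 5 — scale by n: T² = 4 · 0.2368 = 0.9474.

T² ≈ 0.9474


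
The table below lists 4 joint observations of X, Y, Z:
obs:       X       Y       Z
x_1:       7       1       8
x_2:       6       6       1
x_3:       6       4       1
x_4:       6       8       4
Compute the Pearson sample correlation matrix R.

Step 1 — column means:
  mean(X) = (7 + 6 + 6 + 6) / 4 = 25/4 = 6.25
  mean(Y) = (1 + 6 + 4 + 8) / 4 = 19/4 = 4.75
  mean(Z) = (8 + 1 + 1 + 4) / 4 = 14/4 = 3.5

Step 2 — sample variances and covariances s[i,j] = (1/(n-1)) · Σ_k (x_{k,i} - mean_i) · (x_{k,j} - mean_j), with n-1 = 3:
  s[X,X] = ((0.75)·(0.75) + (-0.25)·(-0.25) + (-0.25)·(-0.25) + (-0.25)·(-0.25)) / 3 = 0.75/3 = 0.25
  s[X,Y] = ((0.75)·(-3.75) + (-0.25)·(1.25) + (-0.25)·(-0.75) + (-0.25)·(3.25)) / 3 = -3.75/3 = -1.25
  s[X,Z] = ((0.75)·(4.5) + (-0.25)·(-2.5) + (-0.25)·(-2.5) + (-0.25)·(0.5)) / 3 = 4.5/3 = 1.5
  s[Y,Y] = ((-3.75)·(-3.75) + (1.25)·(1.25) + (-0.75)·(-0.75) + (3.25)·(3.25)) / 3 = 26.75/3 = 8.9167
  s[Y,Z] = ((-3.75)·(4.5) + (1.25)·(-2.5) + (-0.75)·(-2.5) + (3.25)·(0.5)) / 3 = -16.5/3 = -5.5
  s[Z,Z] = ((4.5)·(4.5) + (-2.5)·(-2.5) + (-2.5)·(-2.5) + (0.5)·(0.5)) / 3 = 33/3 = 11
  Sample standard deviations s_i = √(s[i,i]):
  s(X) = √(0.25) = 0.5
  s(Y) = √(8.9167) = 2.9861
  s(Z) = √(11) = 3.3166

Step 3 — r_{ij} = s_{ij} / (s_i · s_j):
  r[X,X] = 1 (diagonal).
  r[X,Y] = -1.25 / (0.5 · 2.9861) = -1.25 / 1.493 = -0.8372
  r[X,Z] = 1.5 / (0.5 · 3.3166) = 1.5 / 1.6583 = 0.9045
  r[Y,Y] = 1 (diagonal).
  r[Y,Z] = -5.5 / (2.9861 · 3.3166) = -5.5 / 9.9037 = -0.5553
  r[Z,Z] = 1 (diagonal).

R is symmetric with unit diagonal. Assembling:

R = [[1, -0.8372, 0.9045],
 [-0.8372, 1, -0.5553],
 [0.9045, -0.5553, 1]]


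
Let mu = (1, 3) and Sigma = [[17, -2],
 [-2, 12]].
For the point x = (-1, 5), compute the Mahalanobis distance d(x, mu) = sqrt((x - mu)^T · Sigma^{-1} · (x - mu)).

Step 1 — centre the observation: (x - mu) = (-2, 2).

Step 2 — invert Sigma. det(Sigma) = 17·12 - (-2)² = 200.
  Sigma^{-1} = (1/det) · [[d, -b], [-b, a]] = [[0.06, 0.01],
 [0.01, 0.085]].

Step 3 — form the quadratic (x - mu)^T · Sigma^{-1} · (x - mu):
  Sigma^{-1} · (x - mu) = (-0.1, 0.15).
  (x - mu)^T · [Sigma^{-1} · (x - mu)] = (-2)·(-0.1) + (2)·(0.15) = 0.5.

Step 4 — take square root: d = √(0.5) ≈ 0.7071.

d(x, mu) = √(0.5) ≈ 0.7071


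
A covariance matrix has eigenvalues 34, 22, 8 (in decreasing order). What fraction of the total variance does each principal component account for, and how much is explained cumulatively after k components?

Step 1 — total variance = trace(Sigma) = Σ λ_i = 34 + 22 + 8 = 64.

Step 2 — fraction explained by component i = λ_i / Σ λ:
  PC1: 34/64 = 0.5312
  PC2: 22/64 = 0.3438
  PC3: 8/64 = 0.125

Step 3 — cumulative fraction after k components = (λ_1 + ... + λ_k) / Σ λ:
  k = 1: 34/64 = 0.5312
  k = 2: (34 + 22)/64 = 56/64 = 0.875
  k = 3: (34 + 22 + 8)/64 = 64/64 = 1

Summary (fraction, with percent):

explained: PC1 0.5312 (53.12%), PC2 0.3438 (34.38%), PC3 0.125 (12.5%);  cumulative: 0.5312, 0.875, 1


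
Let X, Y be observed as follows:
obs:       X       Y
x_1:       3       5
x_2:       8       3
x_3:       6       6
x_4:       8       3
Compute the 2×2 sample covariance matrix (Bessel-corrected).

Step 1 — column means:
  mean(X) = (3 + 8 + 6 + 8) / 4 = 25/4 = 6.25
  mean(Y) = (5 + 3 + 6 + 3) / 4 = 17/4 = 4.25

Step 2 — sample covariance S[i,j] = (1/(n-1)) · Σ_k (x_{k,i} - mean_i) · (x_{k,j} - mean_j), with n-1 = 3.
  S[X,X] = ((-3.25)·(-3.25) + (1.75)·(1.75) + (-0.25)·(-0.25) + (1.75)·(1.75)) / 3 = 16.75/3 = 5.5833
  S[X,Y] = ((-3.25)·(0.75) + (1.75)·(-1.25) + (-0.25)·(1.75) + (1.75)·(-1.25)) / 3 = -7.25/3 = -2.4167
  S[Y,Y] = ((0.75)·(0.75) + (-1.25)·(-1.25) + (1.75)·(1.75) + (-1.25)·(-1.25)) / 3 = 6.75/3 = 2.25

S is symmetric (S[j,i] = S[i,j]). Assembling:

S = [[5.5833, -2.4167],
 [-2.4167, 2.25]]


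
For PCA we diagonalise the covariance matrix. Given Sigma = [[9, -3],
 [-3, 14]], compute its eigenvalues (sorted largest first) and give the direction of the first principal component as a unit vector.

Step 1 — characteristic polynomial of 2×2 Sigma:
  det(Sigma - λI) = λ² - trace · λ + det = 0.
  trace = 9 + 14 = 23, det = 9·14 - (-3)² = 117.
Step 2 — discriminant:
  Δ = trace² - 4·det = 529 - 468 = 61.
Step 3 — eigenvalues:
  λ = (trace ± √Δ)/2 = (23 ± 7.8102)/2,
  λ_1 = 15.4051,  λ_2 = 7.5949.

Step 4 — unit eigenvector for λ_1: solve (Sigma - λ_1 I)v = 0. First row:
  (9 - 15.4051)·v_x + (-3)·v_y = 0, i.e. (-6.4051)·v_x + (-3)·v_y = 0,
  so v ∝ (b, λ_1 - a) = (-3, 6.4051); multiply by -1 so the first entry is positive: u = (3, -6.4051).
  ||u|| = √((3)² + (-6.4051)²) = √(50.0256) ≈ 7.0729,
  v_1 = u/||u|| ≈ (0.4242, -0.9056) (||v_1|| = 1).

λ_1 = 15.4051,  λ_2 = 7.5949;  v_1 ≈ (0.4242, -0.9056)


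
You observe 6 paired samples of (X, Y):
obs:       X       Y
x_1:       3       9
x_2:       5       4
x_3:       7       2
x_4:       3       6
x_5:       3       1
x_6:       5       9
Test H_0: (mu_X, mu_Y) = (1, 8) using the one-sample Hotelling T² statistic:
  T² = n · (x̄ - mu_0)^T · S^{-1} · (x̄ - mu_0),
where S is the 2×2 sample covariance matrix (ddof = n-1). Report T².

Step 1 — sample mean vector:
  mean(X) = (3 + 5 + 7 + 3 + 3 + 5) / 6 = 26/6 = 4.3333
  mean(Y) = (9 + 4 + 2 + 6 + 1 + 9) / 6 = 31/6 = 5.1667
  x̄ = (4.3333, 5.1667),  deviation x̄ - mu_0 = (4.3333, 5.1667) - (1, 8) = (3.3333, -2.8333).

Step 2 — sample covariance matrix, S[i,j] = (1/(n-1)) · Σ_k (x_{k,i} - mean_i) · (x_{k,j} - mean_j), divisor n-1 = 5:
  S[X,X] = ((-1.3333)·(-1.3333) + (0.6667)·(0.6667) + (2.6667)·(2.6667) + (-1.3333)·(-1.3333) + (-1.3333)·(-1.3333) + (0.6667)·(0.6667)) / 5 = 13.3333/5 = 2.6667
  S[X,Y] = ((-1.3333)·(3.8333) + (0.6667)·(-1.1667) + (2.6667)·(-3.1667) + (-1.3333)·(0.8333) + (-1.3333)·(-4.1667) + (0.6667)·(3.8333)) / 5 = -7.3333/5 = -1.4667
  S[Y,Y] = ((3.8333)·(3.8333) + (-1.1667)·(-1.1667) + (-3.1667)·(-3.1667) + (0.8333)·(0.8333) + (-4.1667)·(-4.1667) + (3.8333)·(3.8333)) / 5 = 58.8333/5 = 11.7667
  S = [[2.6667, -1.4667],
 [-1.4667, 11.7667]].

Step 3 — invert S. det(S) = 2.6667·11.7667 - (-1.4667)² = 29.2267.
  S^{-1} = (1/det) · [[d, -b], [-b, a]] = [[0.4026, 0.0502],
 [0.0502, 0.0912]].

Step 4 — quadratic form (x̄ - mu_0)^T · S^{-1} · (x̄ - mu_0):
  S^{-1} · (x̄ - mu_0) = (1.1998, -0.0912),
  (x̄ - mu_0)^T · [...] = (3.3333)·(1.1998) + (-2.8333)·(-0.0912) = 4.2579.

Step 5 — scale by n: T² = 6 · 4.2579 = 25.5474.

T² ≈ 25.5474


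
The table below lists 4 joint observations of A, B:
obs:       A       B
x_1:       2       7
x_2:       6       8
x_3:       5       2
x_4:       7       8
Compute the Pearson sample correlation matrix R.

Step 1 — column means:
  mean(A) = (2 + 6 + 5 + 7) / 4 = 20/4 = 5
  mean(B) = (7 + 8 + 2 + 8) / 4 = 25/4 = 6.25

Step 2 — sample variances and covariances s[i,j] = (1/(n-1)) · Σ_k (x_{k,i} - mean_i) · (x_{k,j} - mean_j), with n-1 = 3:
  s[A,A] = ((-3)·(-3) + (1)·(1) + (0)·(0) + (2)·(2)) / 3 = 14/3 = 4.6667
  s[A,B] = ((-3)·(0.75) + (1)·(1.75) + (0)·(-4.25) + (2)·(1.75)) / 3 = 3/3 = 1
  s[B,B] = ((0.75)·(0.75) + (1.75)·(1.75) + (-4.25)·(-4.25) + (1.75)·(1.75)) / 3 = 24.75/3 = 8.25
  Sample standard deviations s_i = √(s[i,i]):
  s(A) = √(4.6667) = 2.1602
  s(B) = √(8.25) = 2.8723

Step 3 — r_{ij} = s_{ij} / (s_i · s_j):
  r[A,A] = 1 (diagonal).
  r[A,B] = 1 / (2.1602 · 2.8723) = 1 / 6.2048 = 0.1612
  r[B,B] = 1 (diagonal).

R is symmetric with unit diagonal. Assembling:

R = [[1, 0.1612],
 [0.1612, 1]]


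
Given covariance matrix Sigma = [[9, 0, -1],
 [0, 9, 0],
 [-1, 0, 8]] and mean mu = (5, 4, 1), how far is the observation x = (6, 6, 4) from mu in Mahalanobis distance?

Step 1 — centre the observation: (x - mu) = (1, 2, 3).

Step 2 — invert Sigma (cofactor / det for 3×3, or solve directly):
  Sigma^{-1} = [[0.1127, 0, 0.0141],
 [0, 0.1111, 0],
 [0.0141, 0, 0.1268]].

Step 3 — form the quadratic (x - mu)^T · Sigma^{-1} · (x - mu):
  Sigma^{-1} · (x - mu) = (0.1549, 0.2222, 0.3944).
  (x - mu)^T · [Sigma^{-1} · (x - mu)] = (1)·(0.1549) + (2)·(0.2222) + (3)·(0.3944) = 1.7825.

Step 4 — take square root: d = √(1.7825) ≈ 1.3351.

d(x, mu) = √(1.7825) ≈ 1.3351


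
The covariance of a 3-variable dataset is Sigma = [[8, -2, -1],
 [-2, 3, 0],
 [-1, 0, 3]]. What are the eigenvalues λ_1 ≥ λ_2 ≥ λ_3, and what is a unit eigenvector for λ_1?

Step 1 — characteristic polynomial p(λ) = det(λI - Sigma) = λ³ - tr·λ² + c_1·λ - det, where tr = trace, c_1 = sum of the principal 2×2 minors, det = det(Sigma):
  tr = 8 + 3 + 3 = 14,
  c_1 = (8·3 - (-2)²) + (8·3 - (-1)²) + (3·3 - (0)²) = 20 + 23 + 9 = 52,
  det = 8·(3·3 - (0)²) - (-2)·((-2)·3 - (0)·(-1)) + (-1)·((-2)·(0) - 3·(-1)) = 8·(9) - (-2)·(-6) + (-1)·(3) = 57.
  So p(λ) = λ³ - 14λ² + 52λ - 57.
Step 2 — look for an integer root (rational root theorem: any rational root is an integer divisor of 57). Testing λ = 3:
  p(3) = 27 - 126 + 156 - 57 = 0  ✓
  Dividing out (λ - 3): p(λ) = (λ - 3)(λ² - 11λ + 19).
Step 3 — remaining eigenvalues from the quadratic λ² - 11λ + 19 = 0:
  Δ = 11² - 4·19 = 121 - 76 = 45,  λ = (11 ± √45)/2 = (11 ± 6.7082)/2 ≈ 8.8541 or 2.1459.
  Sorted: λ_1 = 8.8541,  λ_2 = 3,  λ_3 = 2.1459  (check: sum = 14 = tr ✓).

Step 4 — unit eigenvector for λ_1 ≈ 8.8541: v spans the null space of (Sigma - λ_1 I), whose rows are
  r_1 = (-0.8541, -2, -1),  r_2 = (-2, -5.8541, 0),  r_3 = (-1, 0, -5.8541).
  v is orthogonal to every row, so take v ∝ r_1 × r_2 = ((-2)·(0) - (-1)·(-5.8541), (-1)·(-2) - (-0.8541)·(0), (-0.8541)·(-5.8541) - (-2)·(-2)) ≈ (-5.8541, 2, 1).
  Rescale (multiply by -1 so the first nonzero entry is positive): u = (5.8541, -2, -1).
  ||u|| = √((5.8541)² + (-2)² + (-1)²) = √(39.2705) ≈ 6.2666,  v_1 = u/||u|| ≈ (0.9342, -0.3192, -0.1596) (||v_1|| = 1).

λ_1 = 8.8541,  λ_2 = 3,  λ_3 = 2.1459;  v_1 ≈ (0.9342, -0.3192, -0.1596)


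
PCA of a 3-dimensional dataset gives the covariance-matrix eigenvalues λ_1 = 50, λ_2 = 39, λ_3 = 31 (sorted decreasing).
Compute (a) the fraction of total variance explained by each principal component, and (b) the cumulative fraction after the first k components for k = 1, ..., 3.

Step 1 — total variance = trace(Sigma) = Σ λ_i = 50 + 39 + 31 = 120.

Step 2 — fraction explained by component i = λ_i / Σ λ:
  PC1: 50/120 = 0.4167
  PC2: 39/120 = 0.325
  PC3: 31/120 = 0.2583

Step 3 — cumulative fraction after k components = (λ_1 + ... + λ_k) / Σ λ:
  k = 1: 50/120 = 0.4167
  k = 2: (50 + 39)/120 = 89/120 = 0.7417
  k = 3: (50 + 39 + 31)/120 = 120/120 = 1

Summary (fraction, with percent):

explained: PC1 0.4167 (41.67%), PC2 0.325 (32.5%), PC3 0.2583 (25.83%);  cumulative: 0.4167, 0.7417, 1


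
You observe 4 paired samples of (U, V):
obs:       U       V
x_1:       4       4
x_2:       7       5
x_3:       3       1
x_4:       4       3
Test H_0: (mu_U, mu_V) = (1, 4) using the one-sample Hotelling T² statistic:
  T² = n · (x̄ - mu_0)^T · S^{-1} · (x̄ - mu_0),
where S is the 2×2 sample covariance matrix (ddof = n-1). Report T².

Step 1 — sample mean vector:
  mean(U) = (4 + 7 + 3 + 4) / 4 = 18/4 = 4.5
  mean(V) = (4 + 5 + 1 + 3) / 4 = 13/4 = 3.25
  x̄ = (4.5, 3.25),  deviation x̄ - mu_0 = (4.5, 3.25) - (1, 4) = (3.5, -0.75).

Step 2 — sample covariance matrix, S[i,j] = (1/(n-1)) · Σ_k (x_{k,i} - mean_i) · (x_{k,j} - mean_j), divisor n-1 = 3:
  S[U,U] = ((-0.5)·(-0.5) + (2.5)·(2.5) + (-1.5)·(-1.5) + (-0.5)·(-0.5)) / 3 = 9/3 = 3
  S[U,V] = ((-0.5)·(0.75) + (2.5)·(1.75) + (-1.5)·(-2.25) + (-0.5)·(-0.25)) / 3 = 7.5/3 = 2.5
  S[V,V] = ((0.75)·(0.75) + (1.75)·(1.75) + (-2.25)·(-2.25) + (-0.25)·(-0.25)) / 3 = 8.75/3 = 2.9167
  S = [[3, 2.5],
 [2.5, 2.9167]].

Step 3 — invert S. det(S) = 3·2.9167 - (2.5)² = 2.5.
  S^{-1} = (1/det) · [[d, -b], [-b, a]] = [[1.1667, -1],
 [-1, 1.2]].

Step 4 — quadratic form (x̄ - mu_0)^T · S^{-1} · (x̄ - mu_0):
  S^{-1} · (x̄ - mu_0) = (4.8333, -4.4),
  (x̄ - mu_0)^T · [...] = (3.5)·(4.8333) + (-0.75)·(-4.4) = 20.2167.

Step 5 — scale by n: T² = 4 · 20.2167 = 80.8667.

T² ≈ 80.8667


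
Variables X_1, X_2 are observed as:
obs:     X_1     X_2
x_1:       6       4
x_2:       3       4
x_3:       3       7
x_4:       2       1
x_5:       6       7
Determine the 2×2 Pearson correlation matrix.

Step 1 — column means:
  mean(X_1) = (6 + 3 + 3 + 2 + 6) / 5 = 20/5 = 4
  mean(X_2) = (4 + 4 + 7 + 1 + 7) / 5 = 23/5 = 4.6

Step 2 — sample variances and covariances s[i,j] = (1/(n-1)) · Σ_k (x_{k,i} - mean_i) · (x_{k,j} - mean_j), with n-1 = 4:
  s[X_1,X_1] = ((2)·(2) + (-1)·(-1) + (-1)·(-1) + (-2)·(-2) + (2)·(2)) / 4 = 14/4 = 3.5
  s[X_1,X_2] = ((2)·(-0.6) + (-1)·(-0.6) + (-1)·(2.4) + (-2)·(-3.6) + (2)·(2.4)) / 4 = 9/4 = 2.25
  s[X_2,X_2] = ((-0.6)·(-0.6) + (-0.6)·(-0.6) + (2.4)·(2.4) + (-3.6)·(-3.6) + (2.4)·(2.4)) / 4 = 25.2/4 = 6.3
  Sample standard deviations s_i = √(s[i,i]):
  s(X_1) = √(3.5) = 1.8708
  s(X_2) = √(6.3) = 2.51

Step 3 — r_{ij} = s_{ij} / (s_i · s_j):
  r[X_1,X_1] = 1 (diagonal).
  r[X_1,X_2] = 2.25 / (1.8708 · 2.51) = 2.25 / 4.6957 = 0.4792
  r[X_2,X_2] = 1 (diagonal).

R is symmetric with unit diagonal. Assembling:

R = [[1, 0.4792],
 [0.4792, 1]]


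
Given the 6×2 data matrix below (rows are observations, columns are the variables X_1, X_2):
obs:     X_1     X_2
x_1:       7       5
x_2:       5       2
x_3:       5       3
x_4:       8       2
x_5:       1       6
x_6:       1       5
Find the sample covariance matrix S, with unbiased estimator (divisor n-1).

Step 1 — column means:
  mean(X_1) = (7 + 5 + 5 + 8 + 1 + 1) / 6 = 27/6 = 4.5
  mean(X_2) = (5 + 2 + 3 + 2 + 6 + 5) / 6 = 23/6 = 3.8333

Step 2 — sample covariance S[i,j] = (1/(n-1)) · Σ_k (x_{k,i} - mean_i) · (x_{k,j} - mean_j), with n-1 = 5.
  S[X_1,X_1] = ((2.5)·(2.5) + (0.5)·(0.5) + (0.5)·(0.5) + (3.5)·(3.5) + (-3.5)·(-3.5) + (-3.5)·(-3.5)) / 5 = 43.5/5 = 8.7
  S[X_1,X_2] = ((2.5)·(1.1667) + (0.5)·(-1.8333) + (0.5)·(-0.8333) + (3.5)·(-1.8333) + (-3.5)·(2.1667) + (-3.5)·(1.1667)) / 5 = -16.5/5 = -3.3
  S[X_2,X_2] = ((1.1667)·(1.1667) + (-1.8333)·(-1.8333) + (-0.8333)·(-0.8333) + (-1.8333)·(-1.8333) + (2.1667)·(2.1667) + (1.1667)·(1.1667)) / 5 = 14.8333/5 = 2.9667

S is symmetric (S[j,i] = S[i,j]). Assembling:

S = [[8.7, -3.3],
 [-3.3, 2.9667]]


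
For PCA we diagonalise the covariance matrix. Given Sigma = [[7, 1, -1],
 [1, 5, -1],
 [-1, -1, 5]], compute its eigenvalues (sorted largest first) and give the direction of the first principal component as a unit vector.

Step 1 — characteristic polynomial p(λ) = det(λI - Sigma) = λ³ - tr·λ² + c_1·λ - det, where tr = trace, c_1 = sum of the principal 2×2 minors, det = det(Sigma):
  tr = 7 + 5 + 5 = 17,
  c_1 = (7·5 - (1)²) + (7·5 - (-1)²) + (5·5 - (-1)²) = 34 + 34 + 24 = 92,
  det = 7·(5·5 - (-1)²) - (1)·((1)·5 - (-1)·(-1)) + (-1)·((1)·(-1) - 5·(-1)) = 7·(24) - (1)·(4) + (-1)·(4) = 160.
  So p(λ) = λ³ - 17λ² + 92λ - 160.
Step 2 — look for an integer root (rational root theorem: any rational root is an integer divisor of 160). Testing λ = 4:
  p(4) = 64 - 272 + 368 - 160 = 0  ✓
  Dividing out (λ - 4): p(λ) = (λ - 4)(λ² - 13λ + 40).
Step 3 — remaining eigenvalues from the quadratic λ² - 13λ + 40 = 0:
  Δ = 13² - 4·40 = 169 - 160 = 9,  λ = (13 ± √9)/2 = (13 ± 3)/2 = 8 or 5.
  Sorted: λ_1 = 8,  λ_2 = 5,  λ_3 = 4  (check: sum = 17 = tr ✓).

Step 4 — unit eigenvector for λ_1 = 8: v spans the null space of (Sigma - λ_1 I), whose rows are
  r_1 = (-1, 1, -1),  r_2 = (1, -3, -1),  r_3 = (-1, -1, -3).
  v is orthogonal to every row, so take v ∝ r_1 × r_2 = ((1)·(-1) - (-1)·(-3), (-1)·(1) - (-1)·(-1), (-1)·(-3) - (1)·(1)) = (-4, -2, 2).
  Rescale (divide by 2; multiply by -1 so the first nonzero entry is positive): u = (2, 1, -1).
  ||u|| = √((2)² + (1)² + (-1)²) = √(6) ≈ 2.4495,  v_1 = u/||u|| ≈ (0.8165, 0.4082, -0.4082) (||v_1|| = 1).

λ_1 = 8,  λ_2 = 5,  λ_3 = 4;  v_1 ≈ (0.8165, 0.4082, -0.4082)


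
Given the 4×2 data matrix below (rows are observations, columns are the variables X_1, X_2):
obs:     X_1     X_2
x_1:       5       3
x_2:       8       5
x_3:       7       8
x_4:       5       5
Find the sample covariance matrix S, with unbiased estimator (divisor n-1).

Step 1 — column means:
  mean(X_1) = (5 + 8 + 7 + 5) / 4 = 25/4 = 6.25
  mean(X_2) = (3 + 5 + 8 + 5) / 4 = 21/4 = 5.25

Step 2 — sample covariance S[i,j] = (1/(n-1)) · Σ_k (x_{k,i} - mean_i) · (x_{k,j} - mean_j), with n-1 = 3.
  S[X_1,X_1] = ((-1.25)·(-1.25) + (1.75)·(1.75) + (0.75)·(0.75) + (-1.25)·(-1.25)) / 3 = 6.75/3 = 2.25
  S[X_1,X_2] = ((-1.25)·(-2.25) + (1.75)·(-0.25) + (0.75)·(2.75) + (-1.25)·(-0.25)) / 3 = 4.75/3 = 1.5833
  S[X_2,X_2] = ((-2.25)·(-2.25) + (-0.25)·(-0.25) + (2.75)·(2.75) + (-0.25)·(-0.25)) / 3 = 12.75/3 = 4.25

S is symmetric (S[j,i] = S[i,j]). Assembling:

S = [[2.25, 1.5833],
 [1.5833, 4.25]]


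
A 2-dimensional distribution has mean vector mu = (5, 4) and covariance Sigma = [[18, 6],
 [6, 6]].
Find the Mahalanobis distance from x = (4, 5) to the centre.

Step 1 — centre the observation: (x - mu) = (-1, 1).

Step 2 — invert Sigma. det(Sigma) = 18·6 - (6)² = 72.
  Sigma^{-1} = (1/det) · [[d, -b], [-b, a]] = [[0.0833, -0.0833],
 [-0.0833, 0.25]].

Step 3 — form the quadratic (x - mu)^T · Sigma^{-1} · (x - mu):
  Sigma^{-1} · (x - mu) = (-0.1667, 0.3333).
  (x - mu)^T · [Sigma^{-1} · (x - mu)] = (-1)·(-0.1667) + (1)·(0.3333) = 0.5.

Step 4 — take square root: d = √(0.5) ≈ 0.7071.

d(x, mu) = √(0.5) ≈ 0.7071


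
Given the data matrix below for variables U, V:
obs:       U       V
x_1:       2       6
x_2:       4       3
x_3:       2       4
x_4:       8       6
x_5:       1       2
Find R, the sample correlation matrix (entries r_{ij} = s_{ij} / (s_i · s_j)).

Step 1 — column means:
  mean(U) = (2 + 4 + 2 + 8 + 1) / 5 = 17/5 = 3.4
  mean(V) = (6 + 3 + 4 + 6 + 2) / 5 = 21/5 = 4.2

Step 2 — sample variances and covariances s[i,j] = (1/(n-1)) · Σ_k (x_{k,i} - mean_i) · (x_{k,j} - mean_j), with n-1 = 4:
  s[U,U] = ((-1.4)·(-1.4) + (0.6)·(0.6) + (-1.4)·(-1.4) + (4.6)·(4.6) + (-2.4)·(-2.4)) / 4 = 31.2/4 = 7.8
  s[U,V] = ((-1.4)·(1.8) + (0.6)·(-1.2) + (-1.4)·(-0.2) + (4.6)·(1.8) + (-2.4)·(-2.2)) / 4 = 10.6/4 = 2.65
  s[V,V] = ((1.8)·(1.8) + (-1.2)·(-1.2) + (-0.2)·(-0.2) + (1.8)·(1.8) + (-2.2)·(-2.2)) / 4 = 12.8/4 = 3.2
  Sample standard deviations s_i = √(s[i,i]):
  s(U) = √(7.8) = 2.7928
  s(V) = √(3.2) = 1.7889

Step 3 — r_{ij} = s_{ij} / (s_i · s_j):
  r[U,U] = 1 (diagonal).
  r[U,V] = 2.65 / (2.7928 · 1.7889) = 2.65 / 4.996 = 0.5304
  r[V,V] = 1 (diagonal).

R is symmetric with unit diagonal. Assembling:

R = [[1, 0.5304],
 [0.5304, 1]]


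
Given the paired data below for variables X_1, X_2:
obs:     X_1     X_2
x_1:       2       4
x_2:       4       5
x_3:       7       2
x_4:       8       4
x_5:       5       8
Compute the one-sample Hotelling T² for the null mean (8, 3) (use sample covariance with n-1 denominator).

Step 1 — sample mean vector:
  mean(X_1) = (2 + 4 + 7 + 8 + 5) / 5 = 26/5 = 5.2
  mean(X_2) = (4 + 5 + 2 + 4 + 8) / 5 = 23/5 = 4.6
  x̄ = (5.2, 4.6),  deviation x̄ - mu_0 = (5.2, 4.6) - (8, 3) = (-2.8, 1.6).

Step 2 — sample covariance matrix, S[i,j] = (1/(n-1)) · Σ_k (x_{k,i} - mean_i) · (x_{k,j} - mean_j), divisor n-1 = 4:
  S[X_1,X_1] = ((-3.2)·(-3.2) + (-1.2)·(-1.2) + (1.8)·(1.8) + (2.8)·(2.8) + (-0.2)·(-0.2)) / 4 = 22.8/4 = 5.7
  S[X_1,X_2] = ((-3.2)·(-0.6) + (-1.2)·(0.4) + (1.8)·(-2.6) + (2.8)·(-0.6) + (-0.2)·(3.4)) / 4 = -5.6/4 = -1.4
  S[X_2,X_2] = ((-0.6)·(-0.6) + (0.4)·(0.4) + (-2.6)·(-2.6) + (-0.6)·(-0.6) + (3.4)·(3.4)) / 4 = 19.2/4 = 4.8
  S = [[5.7, -1.4],
 [-1.4, 4.8]].

Step 3 — invert S. det(S) = 5.7·4.8 - (-1.4)² = 25.4.
  S^{-1} = (1/det) · [[d, -b], [-b, a]] = [[0.189, 0.0551],
 [0.0551, 0.2244]].

Step 4 — quadratic form (x̄ - mu_0)^T · S^{-1} · (x̄ - mu_0):
  S^{-1} · (x̄ - mu_0) = (-0.4409, 0.2047),
  (x̄ - mu_0)^T · [...] = (-2.8)·(-0.4409) + (1.6)·(0.2047) = 1.5622.

Step 5 — scale by n: T² = 5 · 1.5622 = 7.811.

T² ≈ 7.811


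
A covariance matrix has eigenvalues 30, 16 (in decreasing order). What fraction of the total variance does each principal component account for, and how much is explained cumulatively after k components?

Step 1 — total variance = trace(Sigma) = Σ λ_i = 30 + 16 = 46.

Step 2 — fraction explained by component i = λ_i / Σ λ:
  PC1: 30/46 = 0.6522
  PC2: 16/46 = 0.3478

Step 3 — cumulative fraction after k components = (λ_1 + ... + λ_k) / Σ λ:
  k = 1: 30/46 = 0.6522
  k = 2: (30 + 16)/46 = 46/46 = 1

Summary (fraction, with percent):

explained: PC1 0.6522 (65.22%), PC2 0.3478 (34.78%);  cumulative: 0.6522, 1


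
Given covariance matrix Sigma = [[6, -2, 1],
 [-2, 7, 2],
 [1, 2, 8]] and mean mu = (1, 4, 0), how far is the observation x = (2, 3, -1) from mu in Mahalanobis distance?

Step 1 — centre the observation: (x - mu) = (1, -1, -1).

Step 2 — invert Sigma (cofactor / det for 3×3, or solve directly):
  Sigma^{-1} = [[0.1962, 0.0679, -0.0415],
 [0.0679, 0.1774, -0.0528],
 [-0.0415, -0.0528, 0.1434]].

Step 3 — form the quadratic (x - mu)^T · Sigma^{-1} · (x - mu):
  Sigma^{-1} · (x - mu) = (0.1698, -0.0566, -0.1321).
  (x - mu)^T · [Sigma^{-1} · (x - mu)] = (1)·(0.1698) + (-1)·(-0.0566) + (-1)·(-0.1321) = 0.3585.

Step 4 — take square root: d = √(0.3585) ≈ 0.5987.

d(x, mu) = √(0.3585) ≈ 0.5987


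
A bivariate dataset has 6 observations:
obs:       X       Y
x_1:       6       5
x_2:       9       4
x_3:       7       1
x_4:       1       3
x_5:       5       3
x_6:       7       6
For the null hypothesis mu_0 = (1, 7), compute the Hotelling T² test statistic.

Step 1 — sample mean vector:
  mean(X) = (6 + 9 + 7 + 1 + 5 + 7) / 6 = 35/6 = 5.8333
  mean(Y) = (5 + 4 + 1 + 3 + 3 + 6) / 6 = 22/6 = 3.6667
  x̄ = (5.8333, 3.6667),  deviation x̄ - mu_0 = (5.8333, 3.6667) - (1, 7) = (4.8333, -3.3333).

Step 2 — sample covariance matrix, S[i,j] = (1/(n-1)) · Σ_k (x_{k,i} - mean_i) · (x_{k,j} - mean_j), divisor n-1 = 5:
  S[X,X] = ((0.1667)·(0.1667) + (3.1667)·(3.1667) + (1.1667)·(1.1667) + (-4.8333)·(-4.8333) + (-0.8333)·(-0.8333) + (1.1667)·(1.1667)) / 5 = 36.8333/5 = 7.3667
  S[X,Y] = ((0.1667)·(1.3333) + (3.1667)·(0.3333) + (1.1667)·(-2.6667) + (-4.8333)·(-0.6667) + (-0.8333)·(-0.6667) + (1.1667)·(2.3333)) / 5 = 4.6667/5 = 0.9333
  S[Y,Y] = ((1.3333)·(1.3333) + (0.3333)·(0.3333) + (-2.6667)·(-2.6667) + (-0.6667)·(-0.6667) + (-0.6667)·(-0.6667) + (2.3333)·(2.3333)) / 5 = 15.3333/5 = 3.0667
  S = [[7.3667, 0.9333],
 [0.9333, 3.0667]].

Step 3 — invert S. det(S) = 7.3667·3.0667 - (0.9333)² = 21.72.
  S^{-1} = (1/det) · [[d, -b], [-b, a]] = [[0.1412, -0.043],
 [-0.043, 0.3392]].

Step 4 — quadratic form (x̄ - mu_0)^T · S^{-1} · (x̄ - mu_0):
  S^{-1} · (x̄ - mu_0) = (0.8257, -1.3382),
  (x̄ - mu_0)^T · [...] = (4.8333)·(0.8257) + (-3.3333)·(-1.3382) = 8.4515.

Step 5 — scale by n: T² = 6 · 8.4515 = 50.709.

T² ≈ 50.709


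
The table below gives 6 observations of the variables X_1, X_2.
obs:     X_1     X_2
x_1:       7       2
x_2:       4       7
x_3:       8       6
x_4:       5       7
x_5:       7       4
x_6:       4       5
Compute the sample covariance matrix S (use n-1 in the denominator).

Step 1 — column means:
  mean(X_1) = (7 + 4 + 8 + 5 + 7 + 4) / 6 = 35/6 = 5.8333
  mean(X_2) = (2 + 7 + 6 + 7 + 4 + 5) / 6 = 31/6 = 5.1667

Step 2 — sample covariance S[i,j] = (1/(n-1)) · Σ_k (x_{k,i} - mean_i) · (x_{k,j} - mean_j), with n-1 = 5.
  S[X_1,X_1] = ((1.1667)·(1.1667) + (-1.8333)·(-1.8333) + (2.1667)·(2.1667) + (-0.8333)·(-0.8333) + (1.1667)·(1.1667) + (-1.8333)·(-1.8333)) / 5 = 14.8333/5 = 2.9667
  S[X_1,X_2] = ((1.1667)·(-3.1667) + (-1.8333)·(1.8333) + (2.1667)·(0.8333) + (-0.8333)·(1.8333) + (1.1667)·(-1.1667) + (-1.8333)·(-0.1667)) / 5 = -7.8333/5 = -1.5667
  S[X_2,X_2] = ((-3.1667)·(-3.1667) + (1.8333)·(1.8333) + (0.8333)·(0.8333) + (1.8333)·(1.8333) + (-1.1667)·(-1.1667) + (-0.1667)·(-0.1667)) / 5 = 18.8333/5 = 3.7667

S is symmetric (S[j,i] = S[i,j]). Assembling:

S = [[2.9667, -1.5667],
 [-1.5667, 3.7667]]


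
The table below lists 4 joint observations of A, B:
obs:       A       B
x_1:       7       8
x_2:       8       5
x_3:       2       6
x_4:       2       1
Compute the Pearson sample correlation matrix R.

Step 1 — column means:
  mean(A) = (7 + 8 + 2 + 2) / 4 = 19/4 = 4.75
  mean(B) = (8 + 5 + 6 + 1) / 4 = 20/4 = 5

Step 2 — sample variances and covariances s[i,j] = (1/(n-1)) · Σ_k (x_{k,i} - mean_i) · (x_{k,j} - mean_j), with n-1 = 3:
  s[A,A] = ((2.25)·(2.25) + (3.25)·(3.25) + (-2.75)·(-2.75) + (-2.75)·(-2.75)) / 3 = 30.75/3 = 10.25
  s[A,B] = ((2.25)·(3) + (3.25)·(0) + (-2.75)·(1) + (-2.75)·(-4)) / 3 = 15/3 = 5
  s[B,B] = ((3)·(3) + (0)·(0) + (1)·(1) + (-4)·(-4)) / 3 = 26/3 = 8.6667
  Sample standard deviations s_i = √(s[i,i]):
  s(A) = √(10.25) = 3.2016
  s(B) = √(8.6667) = 2.9439

Step 3 — r_{ij} = s_{ij} / (s_i · s_j):
  r[A,A] = 1 (diagonal).
  r[A,B] = 5 / (3.2016 · 2.9439) = 5 / 9.4251 = 0.5305
  r[B,B] = 1 (diagonal).

R is symmetric with unit diagonal. Assembling:

R = [[1, 0.5305],
 [0.5305, 1]]
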